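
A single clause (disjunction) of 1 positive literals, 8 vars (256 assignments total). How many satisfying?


Step 1: Total=2^8=256
Step 2: Unsat when all 1 false: 2^7=128
Step 3: Sat=256-128=128

128


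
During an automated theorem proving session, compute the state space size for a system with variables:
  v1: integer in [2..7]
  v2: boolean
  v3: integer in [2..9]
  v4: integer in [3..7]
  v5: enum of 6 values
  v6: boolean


State space = product of domain sizes of all variables.
Domain sizes:
  v1 (integer in [2..7]): 6
  v2 (boolean): 2
  v3 (integer in [2..9]): 8
  v4 (integer in [3..7]): 5
  v5 (enum of 6 values): 6
  v6 (boolean): 2
Product = 6 * 2 * 8 * 5 * 6 * 2 = 5760

5760


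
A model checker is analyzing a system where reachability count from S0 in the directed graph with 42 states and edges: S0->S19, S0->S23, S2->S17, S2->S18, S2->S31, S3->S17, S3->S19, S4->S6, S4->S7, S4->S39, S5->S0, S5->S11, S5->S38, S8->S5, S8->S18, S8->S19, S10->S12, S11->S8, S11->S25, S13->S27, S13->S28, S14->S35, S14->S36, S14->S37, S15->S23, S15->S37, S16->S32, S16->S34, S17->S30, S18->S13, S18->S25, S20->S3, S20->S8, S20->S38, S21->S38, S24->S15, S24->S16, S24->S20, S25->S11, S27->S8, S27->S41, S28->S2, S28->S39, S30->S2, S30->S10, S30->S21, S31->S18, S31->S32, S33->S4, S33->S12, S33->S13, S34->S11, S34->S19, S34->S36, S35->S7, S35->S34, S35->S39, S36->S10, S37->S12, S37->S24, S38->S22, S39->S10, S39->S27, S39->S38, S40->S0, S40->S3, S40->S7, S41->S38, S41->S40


BFS from S0:
  layer 0: {S0}
  layer 1: {S19, S23}
Reachable set: {S0, S19, S23}
Count = 3

3


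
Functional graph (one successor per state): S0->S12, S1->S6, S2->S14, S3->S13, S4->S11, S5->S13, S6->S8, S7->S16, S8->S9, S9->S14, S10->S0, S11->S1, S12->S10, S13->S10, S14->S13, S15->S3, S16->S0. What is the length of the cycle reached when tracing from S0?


Trace from S0 until a state repeats:
  S0 -> S12 -> S10 -> S0
S0 first seen at step 0, revisited at step 3.
Cycle length = 3 - 0 = 3

3


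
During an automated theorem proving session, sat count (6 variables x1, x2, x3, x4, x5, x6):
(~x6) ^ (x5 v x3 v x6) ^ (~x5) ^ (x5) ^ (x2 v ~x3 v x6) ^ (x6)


CNF with 6 clauses over 6 vars (64 assignments).
An assignment satisfies CNF iff every clause has >=1 true literal.
Check each row (bits = x1,x2,x3,x4,x5,x6; clause T/F shown):
  row 0 [000000]: clauses=TFTFTF -> 0
  row 1 [000001]: clauses=FTTFTT -> 0
  row 2 [000010]: clauses=TTFTTF -> 0
  row 3 [000011]: clauses=FTFTTT -> 0
  row 4 [000100]: clauses=TFTFTF -> 0
  (every remaining row is evaluated the same way; all 64 results are listed next)
Full result column, 8 rows per line (x1,x2,x3 fixed per line; x4,x5,x6 runs 000..111 left to right):
  rows 0-7 [x1,x2,x3=000]: 00000000  (ones: 0)
  rows 8-15 [x1,x2,x3=001]: 00000000  (ones: 0)
  rows 16-23 [x1,x2,x3=010]: 00000000  (ones: 0)
  rows 24-31 [x1,x2,x3=011]: 00000000  (ones: 0)
  rows 32-39 [x1,x2,x3=100]: 00000000  (ones: 0)
  rows 40-47 [x1,x2,x3=101]: 00000000  (ones: 0)
  rows 48-55 [x1,x2,x3=110]: 00000000  (ones: 0)
  rows 56-63 [x1,x2,x3=111]: 00000000  (ones: 0)
Satisfying assignments = 0+0+0+0+0+0+0+0 = 0

0


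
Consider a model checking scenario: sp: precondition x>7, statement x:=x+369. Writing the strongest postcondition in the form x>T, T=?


Formula: sp(P, x:=E) = exists old_x. (x = E[old_x/x]) AND P[old_x/x] (old_x is the value of x before the assignment; eliminate old_x by solving x = E[old_x/x] for old_x)
Step 1: Precondition P: x>7, i.e. old_x > 7
Step 2: Assignment gives x = old_x + 369, so old_x = x - 369
Step 3: Substitute into P: x - 369 > 7
Step 4: Simplify: x > 7+369 = 376

376


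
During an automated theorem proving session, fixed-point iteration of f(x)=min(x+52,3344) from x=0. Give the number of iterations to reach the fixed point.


Step 1: x=0, cap=3344, increment=52
Step 2: x grows by 52 each step until capped at 3344; fixed point is x=3344
Step 3: iterations = ceil(3344/52) = 65

65


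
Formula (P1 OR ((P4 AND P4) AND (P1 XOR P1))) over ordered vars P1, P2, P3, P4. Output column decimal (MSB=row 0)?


Formula: (P1 OR ((P4 AND P4) AND (P1 XOR P1))) over P1, P2, P3, P4 (16 rows)
Evaluate each row (bits = P1,P2,P3,P4, MSB first):
  row 0 [0000]: (0 OR ((0 AND 0) AND (0 XOR 0))) -> 0
  row 1 [0001]: (0 OR ((1 AND 1) AND (0 XOR 0))) -> 0
  row 2 [0010]: (0 OR ((0 AND 0) AND (0 XOR 0))) -> 0
  row 3 [0011]: (0 OR ((1 AND 1) AND (0 XOR 0))) -> 0
  row 4 [0100]: (0 OR ((0 AND 0) AND (0 XOR 0))) -> 0
  row 5 [0101]: (0 OR ((1 AND 1) AND (0 XOR 0))) -> 0
  row 6 [0110]: (0 OR ((0 AND 0) AND (0 XOR 0))) -> 0
  row 7 [0111]: (0 OR ((1 AND 1) AND (0 XOR 0))) -> 0
  row 8 [1000]: (1 OR ((0 AND 0) AND (1 XOR 1))) -> 1
  row 9 [1001]: (1 OR ((1 AND 1) AND (1 XOR 1))) -> 1
  row 10 [1010]: (1 OR ((0 AND 0) AND (1 XOR 1))) -> 1
  row 11 [1011]: (1 OR ((1 AND 1) AND (1 XOR 1))) -> 1
  row 12 [1100]: (1 OR ((0 AND 0) AND (1 XOR 1))) -> 1
  row 13 [1101]: (1 OR ((1 AND 1) AND (1 XOR 1))) -> 1
  row 14 [1110]: (1 OR ((0 AND 0) AND (1 XOR 1))) -> 1
  row 15 [1111]: (1 OR ((1 AND 1) AND (1 XOR 1))) -> 1
Full result column, 4 rows per line (P1,P2 fixed per line; P3,P4 runs 00..11 left to right):
  rows 0-3 [P1,P2=00]: 0000  = hex 0
  rows 4-7 [P1,P2=01]: 0000  = hex 0
  rows 8-11 [P1,P2=10]: 1111  = hex F
  rows 12-15 [P1,P2=11]: 1111  = hex F
Output column (row 0 .. row 15) = 0000000011111111
Output column grouped in 4s = 0000 0000 1111 1111 = 0x00FF
Convert to decimal digit by digit (value = value*16 + digit):
  0 -> 0
  0*16 + 0 = 0
  0*16 + 15 (F) = 15
  15*16 + 15 (F) = 255
Decimal = 255

255


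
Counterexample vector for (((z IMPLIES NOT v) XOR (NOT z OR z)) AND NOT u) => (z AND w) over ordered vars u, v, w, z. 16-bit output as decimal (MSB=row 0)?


F1 = (((z IMPLIES NOT v) XOR (NOT z OR z)) AND NOT u)
F2 = (z AND w)
Counterexample to F1=>F2 is where F1=1 and F2=0.
Evaluate each row (bits = u,v,w,z, MSB first):
  row 0 [0000]: F1=0 F2=0 -> F1&~F2 -> 0
  row 1 [0001]: F1=0 F2=0 -> F1&~F2 -> 0
  row 2 [0010]: F1=0 F2=0 -> F1&~F2 -> 0
  row 3 [0011]: F1=0 F2=1 -> F1&~F2 -> 0
  row 4 [0100]: F1=0 F2=0 -> F1&~F2 -> 0
  row 5 [0101]: F1=1 F2=0 -> F1&~F2 -> 1
  row 6 [0110]: F1=0 F2=0 -> F1&~F2 -> 0
  row 7 [0111]: F1=1 F2=1 -> F1&~F2 -> 0
  row 8 [1000]: F1=0 F2=0 -> F1&~F2 -> 0
  row 9 [1001]: F1=0 F2=0 -> F1&~F2 -> 0
  row 10 [1010]: F1=0 F2=0 -> F1&~F2 -> 0
  row 11 [1011]: F1=0 F2=1 -> F1&~F2 -> 0
  row 12 [1100]: F1=0 F2=0 -> F1&~F2 -> 0
  row 13 [1101]: F1=0 F2=0 -> F1&~F2 -> 0
  row 14 [1110]: F1=0 F2=0 -> F1&~F2 -> 0
  row 15 [1111]: F1=0 F2=1 -> F1&~F2 -> 0
Full result column, 4 rows per line (u,v fixed per line; w,z runs 00..11 left to right):
  rows 0-3 [u,v=00]: 0000  = hex 0
  rows 4-7 [u,v=01]: 0100  = hex 4
  rows 8-11 [u,v=10]: 0000  = hex 0
  rows 12-15 [u,v=11]: 0000  = hex 0
Counterexample vector (row 0 .. row 15) = 0000010000000000
Output column grouped in 4s = 0000 0100 0000 0000 = 0x0400
Convert to decimal digit by digit (value = value*16 + digit):
  0 -> 0
  0*16 + 4 = 4
  4*16 + 0 = 64
  64*16 + 0 = 1024
Decimal = 1024

1024


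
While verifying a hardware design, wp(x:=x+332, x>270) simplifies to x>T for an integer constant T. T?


Formula: wp(x:=E, P) = P[E/x] (substitute E for x in postcondition)
Step 1: Postcondition: x>270
Step 2: Substitute x+332 for x: x+332>270
Step 3: Solve for x: x > 270-332 = -62

-62


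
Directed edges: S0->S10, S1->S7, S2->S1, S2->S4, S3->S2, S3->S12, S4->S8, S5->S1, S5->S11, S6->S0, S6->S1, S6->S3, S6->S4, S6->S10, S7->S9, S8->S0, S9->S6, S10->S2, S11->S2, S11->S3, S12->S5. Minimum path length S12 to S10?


BFS layer-by-layer from S12:
  dist 0: {S12}
  dist 1: {S5}
  dist 2: {S1, S11}
  dist 3: {S2, S3, S7}
  dist 4: {S4, S9}
  dist 5: {S6, S8}
  dist 6: {S0, S10}
  -> S10 reached at distance 6
Shortest path length = 6

6


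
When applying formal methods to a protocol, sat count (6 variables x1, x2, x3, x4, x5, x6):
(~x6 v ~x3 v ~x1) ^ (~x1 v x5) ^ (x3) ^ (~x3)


CNF with 4 clauses over 6 vars (64 assignments).
An assignment satisfies CNF iff every clause has >=1 true literal.
Check each row (bits = x1,x2,x3,x4,x5,x6; clause T/F shown):
  row 0 [000000]: clauses=TTFT -> 0
  row 1 [000001]: clauses=TTFT -> 0
  row 2 [000010]: clauses=TTFT -> 0
  row 3 [000011]: clauses=TTFT -> 0
  row 4 [000100]: clauses=TTFT -> 0
  (every remaining row is evaluated the same way; all 64 results are listed next)
Full result column, 8 rows per line (x1,x2,x3 fixed per line; x4,x5,x6 runs 000..111 left to right):
  rows 0-7 [x1,x2,x3=000]: 00000000  (ones: 0)
  rows 8-15 [x1,x2,x3=001]: 00000000  (ones: 0)
  rows 16-23 [x1,x2,x3=010]: 00000000  (ones: 0)
  rows 24-31 [x1,x2,x3=011]: 00000000  (ones: 0)
  rows 32-39 [x1,x2,x3=100]: 00000000  (ones: 0)
  rows 40-47 [x1,x2,x3=101]: 00000000  (ones: 0)
  rows 48-55 [x1,x2,x3=110]: 00000000  (ones: 0)
  rows 56-63 [x1,x2,x3=111]: 00000000  (ones: 0)
Satisfying assignments = 0+0+0+0+0+0+0+0 = 0

0


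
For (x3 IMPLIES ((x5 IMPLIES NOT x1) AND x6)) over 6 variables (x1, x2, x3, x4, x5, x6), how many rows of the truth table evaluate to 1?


Formula: (x3 IMPLIES ((x5 IMPLIES NOT x1) AND x6)) over 6 vars (64 rows)
Evaluate each row (x1, x2, x3, x4, x5, x6 as bits, MSB first):
  row 0 [000000]: (0 IMPLIES ((0 IMPLIES NOT 0) AND 0)) -> 1
  row 1 [000001]: (0 IMPLIES ((0 IMPLIES NOT 0) AND 1)) -> 1
  row 2 [000010]: (0 IMPLIES ((1 IMPLIES NOT 0) AND 0)) -> 1
  row 3 [000011]: (0 IMPLIES ((1 IMPLIES NOT 0) AND 1)) -> 1
  row 4 [000100]: (0 IMPLIES ((0 IMPLIES NOT 0) AND 0)) -> 1
  (every remaining row is evaluated the same way; all 64 results are listed next)
Full result column, 8 rows per line (x1,x2,x3 fixed per line; x4,x5,x6 runs 000..111 left to right):
  rows 0-7 [x1,x2,x3=000]: 11111111  (ones: 8)
  rows 8-15 [x1,x2,x3=001]: 01010101  (ones: 4)
  rows 16-23 [x1,x2,x3=010]: 11111111  (ones: 8)
  rows 24-31 [x1,x2,x3=011]: 01010101  (ones: 4)
  rows 32-39 [x1,x2,x3=100]: 11111111  (ones: 8)
  rows 40-47 [x1,x2,x3=101]: 01000100  (ones: 2)
  rows 48-55 [x1,x2,x3=110]: 11111111  (ones: 8)
  rows 56-63 [x1,x2,x3=111]: 01000100  (ones: 2)
Count of 1-rows = 8+4+8+4+8+2+8+2 = 44

44


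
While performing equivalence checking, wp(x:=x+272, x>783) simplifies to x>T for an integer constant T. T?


Formula: wp(x:=E, P) = P[E/x] (substitute E for x in postcondition)
Step 1: Postcondition: x>783
Step 2: Substitute x+272 for x: x+272>783
Step 3: Solve for x: x > 783-272 = 511

511


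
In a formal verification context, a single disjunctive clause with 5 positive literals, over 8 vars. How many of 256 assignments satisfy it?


Step 1: Total=2^8=256
Step 2: Unsat when all 5 false: 2^3=8
Step 3: Sat=256-8=248

248


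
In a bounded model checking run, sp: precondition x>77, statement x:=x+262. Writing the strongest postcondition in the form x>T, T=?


Formula: sp(P, x:=E) = exists old_x. (x = E[old_x/x]) AND P[old_x/x] (old_x is the value of x before the assignment; eliminate old_x by solving x = E[old_x/x] for old_x)
Step 1: Precondition P: x>77, i.e. old_x > 77
Step 2: Assignment gives x = old_x + 262, so old_x = x - 262
Step 3: Substitute into P: x - 262 > 77
Step 4: Simplify: x > 77+262 = 339

339


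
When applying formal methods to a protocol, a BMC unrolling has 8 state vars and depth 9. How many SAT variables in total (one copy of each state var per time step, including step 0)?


BMC unrolls to depth k, creating one copy of each state var for steps 0..k.
Step count = 9 + 1 = 10 (steps 0 through 9)
Vars per step = 8
Total = 8 * 10 = 80

80


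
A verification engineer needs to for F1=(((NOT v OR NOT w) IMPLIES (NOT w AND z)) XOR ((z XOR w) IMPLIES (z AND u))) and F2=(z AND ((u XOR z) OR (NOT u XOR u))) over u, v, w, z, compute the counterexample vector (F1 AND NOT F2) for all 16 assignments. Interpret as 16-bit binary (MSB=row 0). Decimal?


F1 = (((NOT v OR NOT w) IMPLIES (NOT w AND z)) XOR ((z XOR w) IMPLIES (z AND u)))
F2 = (z AND ((u XOR z) OR (NOT u XOR u)))
Counterexample to F1=>F2 is where F1=1 and F2=0.
Evaluate each row (bits = u,v,w,z, MSB first):
  row 0 [0000]: F1=1 F2=0 -> F1&~F2 -> 1
  row 1 [0001]: F1=1 F2=1 -> F1&~F2 -> 0
  row 2 [0010]: F1=0 F2=0 -> F1&~F2 -> 0
  row 3 [0011]: F1=1 F2=1 -> F1&~F2 -> 0
  row 4 [0100]: F1=1 F2=0 -> F1&~F2 -> 1
  row 5 [0101]: F1=1 F2=1 -> F1&~F2 -> 0
  row 6 [0110]: F1=1 F2=0 -> F1&~F2 -> 1
  row 7 [0111]: F1=0 F2=1 -> F1&~F2 -> 0
  row 8 [1000]: F1=1 F2=0 -> F1&~F2 -> 1
  row 9 [1001]: F1=0 F2=1 -> F1&~F2 -> 0
  row 10 [1010]: F1=0 F2=0 -> F1&~F2 -> 0
  row 11 [1011]: F1=1 F2=1 -> F1&~F2 -> 0
  row 12 [1100]: F1=1 F2=0 -> F1&~F2 -> 1
  row 13 [1101]: F1=0 F2=1 -> F1&~F2 -> 0
  row 14 [1110]: F1=1 F2=0 -> F1&~F2 -> 1
  row 15 [1111]: F1=0 F2=1 -> F1&~F2 -> 0
Full result column, 4 rows per line (u,v fixed per line; w,z runs 00..11 left to right):
  rows 0-3 [u,v=00]: 1000  = hex 8
  rows 4-7 [u,v=01]: 1010  = hex A
  rows 8-11 [u,v=10]: 1000  = hex 8
  rows 12-15 [u,v=11]: 1010  = hex A
Counterexample vector (row 0 .. row 15) = 1000101010001010
Output column grouped in 4s = 1000 1010 1000 1010 = 0x8A8A
Convert to decimal digit by digit (value = value*16 + digit):
  8 -> 8
  8*16 + 10 (A) = 138
  138*16 + 8 = 2216
  2216*16 + 10 (A) = 35466
Decimal = 35466

35466


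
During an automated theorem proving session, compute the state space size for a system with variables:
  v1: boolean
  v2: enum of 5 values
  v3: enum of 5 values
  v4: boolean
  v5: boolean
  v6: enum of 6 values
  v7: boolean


State space = product of domain sizes of all variables.
Domain sizes:
  v1 (boolean): 2
  v2 (enum of 5 values): 5
  v3 (enum of 5 values): 5
  v4 (boolean): 2
  v5 (boolean): 2
  v6 (enum of 6 values): 6
  v7 (boolean): 2
Product = 2 * 5 * 5 * 2 * 2 * 6 * 2 = 2400

2400


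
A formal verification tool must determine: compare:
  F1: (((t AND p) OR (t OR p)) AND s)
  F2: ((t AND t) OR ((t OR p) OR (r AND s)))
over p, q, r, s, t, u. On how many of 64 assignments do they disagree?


F1 = (((t AND p) OR (t OR p)) AND s)
F2 = ((t AND t) OR ((t OR p) OR (r AND s)))
Evaluate both on each of 64 rows (bits = p,q,r,s,t,u):
  row 0 [000000]: F1=0 F2=0 -> 0
  row 1 [000001]: F1=0 F2=0 -> 0
  row 2 [000010]: F1=0 F2=1 (differ) -> 1
  row 3 [000011]: F1=0 F2=1 (differ) -> 1
  row 4 [000100]: F1=0 F2=0 -> 0
  (every remaining row is evaluated the same way; all 64 results are listed next)
Full result column, 8 rows per line (p,q,r fixed per line; s,t,u runs 000..111 left to right):
  rows 0-7 [p,q,r=000]: 00110000  (ones: 2)
  rows 8-15 [p,q,r=001]: 00111100  (ones: 4)
  rows 16-23 [p,q,r=010]: 00110000  (ones: 2)
  rows 24-31 [p,q,r=011]: 00111100  (ones: 4)
  rows 32-39 [p,q,r=100]: 11110000  (ones: 4)
  rows 40-47 [p,q,r=101]: 11110000  (ones: 4)
  rows 48-55 [p,q,r=110]: 11110000  (ones: 4)
  rows 56-63 [p,q,r=111]: 11110000  (ones: 4)
Disagreements = 2+4+2+4+4+4+4+4 = 28

28


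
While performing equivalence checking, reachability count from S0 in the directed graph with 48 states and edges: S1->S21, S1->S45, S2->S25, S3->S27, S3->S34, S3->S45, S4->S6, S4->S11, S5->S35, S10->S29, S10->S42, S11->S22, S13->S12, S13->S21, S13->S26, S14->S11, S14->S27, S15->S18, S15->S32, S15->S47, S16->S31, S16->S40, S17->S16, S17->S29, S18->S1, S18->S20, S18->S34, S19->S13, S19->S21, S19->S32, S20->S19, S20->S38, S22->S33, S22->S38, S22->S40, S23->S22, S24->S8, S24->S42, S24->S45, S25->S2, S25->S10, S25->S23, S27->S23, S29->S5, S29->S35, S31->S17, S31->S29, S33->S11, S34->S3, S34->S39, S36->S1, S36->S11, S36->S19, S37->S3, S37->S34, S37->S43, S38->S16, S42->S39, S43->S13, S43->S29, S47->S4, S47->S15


BFS from S0:
  layer 0: {S0}
Reachable set: {S0}
Count = 1

1


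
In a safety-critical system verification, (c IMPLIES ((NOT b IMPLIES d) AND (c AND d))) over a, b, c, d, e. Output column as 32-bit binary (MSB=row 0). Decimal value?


Formula: (c IMPLIES ((NOT b IMPLIES d) AND (c AND d))) over a, b, c, d, e (32 rows)
Evaluate each row (bits = a,b,c,d,e, MSB first):
  row 0 [00000]: (0 IMPLIES ((NOT 0 IMPLIES 0) AND (0 AND 0))) -> 1
  row 1 [00001]: (0 IMPLIES ((NOT 0 IMPLIES 0) AND (0 AND 0))) -> 1
  row 2 [00010]: (0 IMPLIES ((NOT 0 IMPLIES 1) AND (0 AND 1))) -> 1
  row 3 [00011]: (0 IMPLIES ((NOT 0 IMPLIES 1) AND (0 AND 1))) -> 1
  row 4 [00100]: (1 IMPLIES ((NOT 0 IMPLIES 0) AND (1 AND 0))) -> 0
  row 5 [00101]: (1 IMPLIES ((NOT 0 IMPLIES 0) AND (1 AND 0))) -> 0
  row 6 [00110]: (1 IMPLIES ((NOT 0 IMPLIES 1) AND (1 AND 1))) -> 1
  row 7 [00111]: (1 IMPLIES ((NOT 0 IMPLIES 1) AND (1 AND 1))) -> 1
  row 8 [01000]: (0 IMPLIES ((NOT 1 IMPLIES 0) AND (0 AND 0))) -> 1
  row 9 [01001]: (0 IMPLIES ((NOT 1 IMPLIES 0) AND (0 AND 0))) -> 1
  row 10 [01010]: (0 IMPLIES ((NOT 1 IMPLIES 1) AND (0 AND 1))) -> 1
  row 11 [01011]: (0 IMPLIES ((NOT 1 IMPLIES 1) AND (0 AND 1))) -> 1
  row 12 [01100]: (1 IMPLIES ((NOT 1 IMPLIES 0) AND (1 AND 0))) -> 0
  row 13 [01101]: (1 IMPLIES ((NOT 1 IMPLIES 0) AND (1 AND 0))) -> 0
  row 14 [01110]: (1 IMPLIES ((NOT 1 IMPLIES 1) AND (1 AND 1))) -> 1
  row 15 [01111]: (1 IMPLIES ((NOT 1 IMPLIES 1) AND (1 AND 1))) -> 1
  row 16 [10000]: (0 IMPLIES ((NOT 0 IMPLIES 0) AND (0 AND 0))) -> 1
  row 17 [10001]: (0 IMPLIES ((NOT 0 IMPLIES 0) AND (0 AND 0))) -> 1
  row 18 [10010]: (0 IMPLIES ((NOT 0 IMPLIES 1) AND (0 AND 1))) -> 1
  row 19 [10011]: (0 IMPLIES ((NOT 0 IMPLIES 1) AND (0 AND 1))) -> 1
  row 20 [10100]: (1 IMPLIES ((NOT 0 IMPLIES 0) AND (1 AND 0))) -> 0
  row 21 [10101]: (1 IMPLIES ((NOT 0 IMPLIES 0) AND (1 AND 0))) -> 0
  row 22 [10110]: (1 IMPLIES ((NOT 0 IMPLIES 1) AND (1 AND 1))) -> 1
  row 23 [10111]: (1 IMPLIES ((NOT 0 IMPLIES 1) AND (1 AND 1))) -> 1
  row 24 [11000]: (0 IMPLIES ((NOT 1 IMPLIES 0) AND (0 AND 0))) -> 1
  row 25 [11001]: (0 IMPLIES ((NOT 1 IMPLIES 0) AND (0 AND 0))) -> 1
  row 26 [11010]: (0 IMPLIES ((NOT 1 IMPLIES 1) AND (0 AND 1))) -> 1
  row 27 [11011]: (0 IMPLIES ((NOT 1 IMPLIES 1) AND (0 AND 1))) -> 1
  row 28 [11100]: (1 IMPLIES ((NOT 1 IMPLIES 0) AND (1 AND 0))) -> 0
  row 29 [11101]: (1 IMPLIES ((NOT 1 IMPLIES 0) AND (1 AND 0))) -> 0
  row 30 [11110]: (1 IMPLIES ((NOT 1 IMPLIES 1) AND (1 AND 1))) -> 1
  row 31 [11111]: (1 IMPLIES ((NOT 1 IMPLIES 1) AND (1 AND 1))) -> 1
Full result column, 4 rows per line (a,b,c fixed per line; d,e runs 00..11 left to right):
  rows 0-3 [a,b,c=000]: 1111  = hex F
  rows 4-7 [a,b,c=001]: 0011  = hex 3
  rows 8-11 [a,b,c=010]: 1111  = hex F
  rows 12-15 [a,b,c=011]: 0011  = hex 3
  rows 16-19 [a,b,c=100]: 1111  = hex F
  rows 20-23 [a,b,c=101]: 0011  = hex 3
  rows 24-27 [a,b,c=110]: 1111  = hex F
  rows 28-31 [a,b,c=111]: 0011  = hex 3
Output column (row 0 .. row 31) = 11110011111100111111001111110011
Output column grouped in 4s = 1111 0011 1111 0011 1111 0011 1111 0011 = 0xF3F3F3F3
Convert to decimal digit by digit (value = value*16 + digit):
  F -> 15
  15*16 + 3 = 243
  243*16 + 15 (F) = 3903
  3903*16 + 3 = 62451
  62451*16 + 15 (F) = 999231
  999231*16 + 3 = 15987699
  15987699*16 + 15 (F) = 255803199
  255803199*16 + 3 = 4092851187
Decimal = 4092851187

4092851187


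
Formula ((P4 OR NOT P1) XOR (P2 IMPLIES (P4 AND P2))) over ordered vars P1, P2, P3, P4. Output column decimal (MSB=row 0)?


Formula: ((P4 OR NOT P1) XOR (P2 IMPLIES (P4 AND P2))) over P1, P2, P3, P4 (16 rows)
Evaluate each row (bits = P1,P2,P3,P4, MSB first):
  row 0 [0000]: ((0 OR NOT 0) XOR (0 IMPLIES (0 AND 0))) -> 0
  row 1 [0001]: ((1 OR NOT 0) XOR (0 IMPLIES (1 AND 0))) -> 0
  row 2 [0010]: ((0 OR NOT 0) XOR (0 IMPLIES (0 AND 0))) -> 0
  row 3 [0011]: ((1 OR NOT 0) XOR (0 IMPLIES (1 AND 0))) -> 0
  row 4 [0100]: ((0 OR NOT 0) XOR (1 IMPLIES (0 AND 1))) -> 1
  row 5 [0101]: ((1 OR NOT 0) XOR (1 IMPLIES (1 AND 1))) -> 0
  row 6 [0110]: ((0 OR NOT 0) XOR (1 IMPLIES (0 AND 1))) -> 1
  row 7 [0111]: ((1 OR NOT 0) XOR (1 IMPLIES (1 AND 1))) -> 0
  row 8 [1000]: ((0 OR NOT 1) XOR (0 IMPLIES (0 AND 0))) -> 1
  row 9 [1001]: ((1 OR NOT 1) XOR (0 IMPLIES (1 AND 0))) -> 0
  row 10 [1010]: ((0 OR NOT 1) XOR (0 IMPLIES (0 AND 0))) -> 1
  row 11 [1011]: ((1 OR NOT 1) XOR (0 IMPLIES (1 AND 0))) -> 0
  row 12 [1100]: ((0 OR NOT 1) XOR (1 IMPLIES (0 AND 1))) -> 0
  row 13 [1101]: ((1 OR NOT 1) XOR (1 IMPLIES (1 AND 1))) -> 0
  row 14 [1110]: ((0 OR NOT 1) XOR (1 IMPLIES (0 AND 1))) -> 0
  row 15 [1111]: ((1 OR NOT 1) XOR (1 IMPLIES (1 AND 1))) -> 0
Full result column, 4 rows per line (P1,P2 fixed per line; P3,P4 runs 00..11 left to right):
  rows 0-3 [P1,P2=00]: 0000  = hex 0
  rows 4-7 [P1,P2=01]: 1010  = hex A
  rows 8-11 [P1,P2=10]: 1010  = hex A
  rows 12-15 [P1,P2=11]: 0000  = hex 0
Output column (row 0 .. row 15) = 0000101010100000
Output column grouped in 4s = 0000 1010 1010 0000 = 0x0AA0
Convert to decimal digit by digit (value = value*16 + digit):
  0 -> 0
  0*16 + 10 (A) = 10
  10*16 + 10 (A) = 170
  170*16 + 0 = 2720
Decimal = 2720

2720


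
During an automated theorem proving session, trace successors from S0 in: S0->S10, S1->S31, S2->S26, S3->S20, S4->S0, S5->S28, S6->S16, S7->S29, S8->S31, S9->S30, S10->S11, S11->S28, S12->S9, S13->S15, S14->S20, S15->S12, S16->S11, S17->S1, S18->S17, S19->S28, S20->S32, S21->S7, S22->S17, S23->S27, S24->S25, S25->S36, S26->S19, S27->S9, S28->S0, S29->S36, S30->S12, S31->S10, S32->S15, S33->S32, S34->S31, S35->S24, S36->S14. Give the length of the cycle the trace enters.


Trace from S0 until a state repeats:
  S0 -> S10 -> S11 -> S28 -> S0
S0 first seen at step 0, revisited at step 4.
Cycle length = 4 - 0 = 4

4


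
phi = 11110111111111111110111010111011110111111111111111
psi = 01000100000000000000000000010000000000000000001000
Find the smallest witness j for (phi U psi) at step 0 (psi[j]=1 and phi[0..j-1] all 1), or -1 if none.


(phi U psi) at 0: need smallest j with psi[j]=1 and phi[i]=1 for all i in [0,j).
Scan from step 0:
  step 0: phi=1, psi=0 -> continue
  step 1: psi=1 and phi held for [0,1) -> witness found
Witness step = 1

1


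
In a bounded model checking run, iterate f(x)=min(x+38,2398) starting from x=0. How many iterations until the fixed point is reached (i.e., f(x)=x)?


Step 1: x=0, cap=2398, increment=38
Step 2: x grows by 38 each step until capped at 2398; fixed point is x=2398
Step 3: iterations = ceil(2398/38) = 64

64


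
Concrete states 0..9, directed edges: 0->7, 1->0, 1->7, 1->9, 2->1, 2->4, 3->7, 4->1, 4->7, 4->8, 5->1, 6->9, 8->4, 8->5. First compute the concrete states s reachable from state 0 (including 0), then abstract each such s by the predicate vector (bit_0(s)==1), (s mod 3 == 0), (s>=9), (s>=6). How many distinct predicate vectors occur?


BFS from 0:
Concrete reachable: {0, 7}
Abstract via predicates (bit_0(s)==1), (s mod 3 == 0), (s>=9), (s>=6):
  (0,1,0,0) <- {0}
  (1,0,0,1) <- {7}
Distinct abstract states = 2

2


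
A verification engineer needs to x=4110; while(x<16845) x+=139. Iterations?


Step 1: x goes from 4110 toward 16845 by 139; the body runs while x<16845, so iterations = ceil((bound-start)/step)
Step 2: Distance=12735
Step 3: ceil(12735/139)=92

92


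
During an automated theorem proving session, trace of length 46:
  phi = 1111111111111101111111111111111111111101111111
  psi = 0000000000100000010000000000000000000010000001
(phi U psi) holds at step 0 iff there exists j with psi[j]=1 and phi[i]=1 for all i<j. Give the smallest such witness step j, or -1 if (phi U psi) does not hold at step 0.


(phi U psi) at 0: need smallest j with psi[j]=1 and phi[i]=1 for all i in [0,j).
Scan from step 0:
  step 0: phi=1, psi=0 -> continue
  step 1: phi=1, psi=0 -> continue
  step 2: phi=1, psi=0 -> continue
  step 3: phi=1, psi=0 -> continue
  step 10: psi=1 and phi held for [0,10) -> witness found
Witness step = 10

10


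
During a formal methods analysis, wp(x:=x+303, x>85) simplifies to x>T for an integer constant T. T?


Formula: wp(x:=E, P) = P[E/x] (substitute E for x in postcondition)
Step 1: Postcondition: x>85
Step 2: Substitute x+303 for x: x+303>85
Step 3: Solve for x: x > 85-303 = -218

-218


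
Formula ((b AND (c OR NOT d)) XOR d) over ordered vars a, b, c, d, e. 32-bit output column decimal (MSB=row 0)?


Formula: ((b AND (c OR NOT d)) XOR d) over a, b, c, d, e (32 rows)
Evaluate each row (bits = a,b,c,d,e, MSB first):
  row 0 [00000]: ((0 AND (0 OR NOT 0)) XOR 0) -> 0
  row 1 [00001]: ((0 AND (0 OR NOT 0)) XOR 0) -> 0
  row 2 [00010]: ((0 AND (0 OR NOT 1)) XOR 1) -> 1
  row 3 [00011]: ((0 AND (0 OR NOT 1)) XOR 1) -> 1
  row 4 [00100]: ((0 AND (1 OR NOT 0)) XOR 0) -> 0
  row 5 [00101]: ((0 AND (1 OR NOT 0)) XOR 0) -> 0
  row 6 [00110]: ((0 AND (1 OR NOT 1)) XOR 1) -> 1
  row 7 [00111]: ((0 AND (1 OR NOT 1)) XOR 1) -> 1
  row 8 [01000]: ((1 AND (0 OR NOT 0)) XOR 0) -> 1
  row 9 [01001]: ((1 AND (0 OR NOT 0)) XOR 0) -> 1
  row 10 [01010]: ((1 AND (0 OR NOT 1)) XOR 1) -> 1
  row 11 [01011]: ((1 AND (0 OR NOT 1)) XOR 1) -> 1
  row 12 [01100]: ((1 AND (1 OR NOT 0)) XOR 0) -> 1
  row 13 [01101]: ((1 AND (1 OR NOT 0)) XOR 0) -> 1
  row 14 [01110]: ((1 AND (1 OR NOT 1)) XOR 1) -> 0
  row 15 [01111]: ((1 AND (1 OR NOT 1)) XOR 1) -> 0
  row 16 [10000]: ((0 AND (0 OR NOT 0)) XOR 0) -> 0
  row 17 [10001]: ((0 AND (0 OR NOT 0)) XOR 0) -> 0
  row 18 [10010]: ((0 AND (0 OR NOT 1)) XOR 1) -> 1
  row 19 [10011]: ((0 AND (0 OR NOT 1)) XOR 1) -> 1
  row 20 [10100]: ((0 AND (1 OR NOT 0)) XOR 0) -> 0
  row 21 [10101]: ((0 AND (1 OR NOT 0)) XOR 0) -> 0
  row 22 [10110]: ((0 AND (1 OR NOT 1)) XOR 1) -> 1
  row 23 [10111]: ((0 AND (1 OR NOT 1)) XOR 1) -> 1
  row 24 [11000]: ((1 AND (0 OR NOT 0)) XOR 0) -> 1
  row 25 [11001]: ((1 AND (0 OR NOT 0)) XOR 0) -> 1
  row 26 [11010]: ((1 AND (0 OR NOT 1)) XOR 1) -> 1
  row 27 [11011]: ((1 AND (0 OR NOT 1)) XOR 1) -> 1
  row 28 [11100]: ((1 AND (1 OR NOT 0)) XOR 0) -> 1
  row 29 [11101]: ((1 AND (1 OR NOT 0)) XOR 0) -> 1
  row 30 [11110]: ((1 AND (1 OR NOT 1)) XOR 1) -> 0
  row 31 [11111]: ((1 AND (1 OR NOT 1)) XOR 1) -> 0
Full result column, 4 rows per line (a,b,c fixed per line; d,e runs 00..11 left to right):
  rows 0-3 [a,b,c=000]: 0011  = hex 3
  rows 4-7 [a,b,c=001]: 0011  = hex 3
  rows 8-11 [a,b,c=010]: 1111  = hex F
  rows 12-15 [a,b,c=011]: 1100  = hex C
  rows 16-19 [a,b,c=100]: 0011  = hex 3
  rows 20-23 [a,b,c=101]: 0011  = hex 3
  rows 24-27 [a,b,c=110]: 1111  = hex F
  rows 28-31 [a,b,c=111]: 1100  = hex C
Output column (row 0 .. row 31) = 00110011111111000011001111111100
Output column grouped in 4s = 0011 0011 1111 1100 0011 0011 1111 1100 = 0x33FC33FC
Convert to decimal digit by digit (value = value*16 + digit):
  3 -> 3
  3*16 + 3 = 51
  51*16 + 15 (F) = 831
  831*16 + 12 (C) = 13308
  13308*16 + 3 = 212931
  212931*16 + 3 = 3406899
  3406899*16 + 15 (F) = 54510399
  54510399*16 + 12 (C) = 872166396
Decimal = 872166396

872166396


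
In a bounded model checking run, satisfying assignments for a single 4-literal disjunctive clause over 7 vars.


Step 1: Total=2^7=128
Step 2: Unsat when all 4 false: 2^3=8
Step 3: Sat=128-8=120

120


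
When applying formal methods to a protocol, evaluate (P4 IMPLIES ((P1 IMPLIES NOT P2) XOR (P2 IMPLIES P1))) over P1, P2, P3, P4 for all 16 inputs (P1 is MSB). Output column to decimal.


Formula: (P4 IMPLIES ((P1 IMPLIES NOT P2) XOR (P2 IMPLIES P1))) over P1, P2, P3, P4 (16 rows)
Evaluate each row (bits = P1,P2,P3,P4, MSB first):
  row 0 [0000]: (0 IMPLIES ((0 IMPLIES NOT 0) XOR (0 IMPLIES 0))) -> 1
  row 1 [0001]: (1 IMPLIES ((0 IMPLIES NOT 0) XOR (0 IMPLIES 0))) -> 0
  row 2 [0010]: (0 IMPLIES ((0 IMPLIES NOT 0) XOR (0 IMPLIES 0))) -> 1
  row 3 [0011]: (1 IMPLIES ((0 IMPLIES NOT 0) XOR (0 IMPLIES 0))) -> 0
  row 4 [0100]: (0 IMPLIES ((0 IMPLIES NOT 1) XOR (1 IMPLIES 0))) -> 1
  row 5 [0101]: (1 IMPLIES ((0 IMPLIES NOT 1) XOR (1 IMPLIES 0))) -> 1
  row 6 [0110]: (0 IMPLIES ((0 IMPLIES NOT 1) XOR (1 IMPLIES 0))) -> 1
  row 7 [0111]: (1 IMPLIES ((0 IMPLIES NOT 1) XOR (1 IMPLIES 0))) -> 1
  row 8 [1000]: (0 IMPLIES ((1 IMPLIES NOT 0) XOR (0 IMPLIES 1))) -> 1
  row 9 [1001]: (1 IMPLIES ((1 IMPLIES NOT 0) XOR (0 IMPLIES 1))) -> 0
  row 10 [1010]: (0 IMPLIES ((1 IMPLIES NOT 0) XOR (0 IMPLIES 1))) -> 1
  row 11 [1011]: (1 IMPLIES ((1 IMPLIES NOT 0) XOR (0 IMPLIES 1))) -> 0
  row 12 [1100]: (0 IMPLIES ((1 IMPLIES NOT 1) XOR (1 IMPLIES 1))) -> 1
  row 13 [1101]: (1 IMPLIES ((1 IMPLIES NOT 1) XOR (1 IMPLIES 1))) -> 1
  row 14 [1110]: (0 IMPLIES ((1 IMPLIES NOT 1) XOR (1 IMPLIES 1))) -> 1
  row 15 [1111]: (1 IMPLIES ((1 IMPLIES NOT 1) XOR (1 IMPLIES 1))) -> 1
Full result column, 4 rows per line (P1,P2 fixed per line; P3,P4 runs 00..11 left to right):
  rows 0-3 [P1,P2=00]: 1010  = hex A
  rows 4-7 [P1,P2=01]: 1111  = hex F
  rows 8-11 [P1,P2=10]: 1010  = hex A
  rows 12-15 [P1,P2=11]: 1111  = hex F
Output column (row 0 .. row 15) = 1010111110101111
Output column grouped in 4s = 1010 1111 1010 1111 = 0xAFAF
Convert to decimal digit by digit (value = value*16 + digit):
  A -> 10
  10*16 + 15 (F) = 175
  175*16 + 10 (A) = 2810
  2810*16 + 15 (F) = 44975
Decimal = 44975

44975


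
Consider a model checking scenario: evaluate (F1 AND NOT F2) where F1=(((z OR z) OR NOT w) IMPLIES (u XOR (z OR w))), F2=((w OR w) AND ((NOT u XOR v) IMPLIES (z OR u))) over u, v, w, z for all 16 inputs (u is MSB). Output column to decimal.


F1 = (((z OR z) OR NOT w) IMPLIES (u XOR (z OR w)))
F2 = ((w OR w) AND ((NOT u XOR v) IMPLIES (z OR u)))
Counterexample to F1=>F2 is where F1=1 and F2=0.
Evaluate each row (bits = u,v,w,z, MSB first):
  row 0 [0000]: F1=0 F2=0 -> F1&~F2 -> 0
  row 1 [0001]: F1=1 F2=0 -> F1&~F2 -> 1
  row 2 [0010]: F1=1 F2=0 -> F1&~F2 -> 1
  row 3 [0011]: F1=1 F2=1 -> F1&~F2 -> 0
  row 4 [0100]: F1=0 F2=0 -> F1&~F2 -> 0
  row 5 [0101]: F1=1 F2=0 -> F1&~F2 -> 1
  row 6 [0110]: F1=1 F2=1 -> F1&~F2 -> 0
  row 7 [0111]: F1=1 F2=1 -> F1&~F2 -> 0
  row 8 [1000]: F1=1 F2=0 -> F1&~F2 -> 1
  row 9 [1001]: F1=0 F2=0 -> F1&~F2 -> 0
  row 10 [1010]: F1=1 F2=1 -> F1&~F2 -> 0
  row 11 [1011]: F1=0 F2=1 -> F1&~F2 -> 0
  row 12 [1100]: F1=1 F2=0 -> F1&~F2 -> 1
  row 13 [1101]: F1=0 F2=0 -> F1&~F2 -> 0
  row 14 [1110]: F1=1 F2=1 -> F1&~F2 -> 0
  row 15 [1111]: F1=0 F2=1 -> F1&~F2 -> 0
Full result column, 4 rows per line (u,v fixed per line; w,z runs 00..11 left to right):
  rows 0-3 [u,v=00]: 0110  = hex 6
  rows 4-7 [u,v=01]: 0100  = hex 4
  rows 8-11 [u,v=10]: 1000  = hex 8
  rows 12-15 [u,v=11]: 1000  = hex 8
Counterexample vector (row 0 .. row 15) = 0110010010001000
Output column grouped in 4s = 0110 0100 1000 1000 = 0x6488
Convert to decimal digit by digit (value = value*16 + digit):
  6 -> 6
  6*16 + 4 = 100
  100*16 + 8 = 1608
  1608*16 + 8 = 25736
Decimal = 25736

25736


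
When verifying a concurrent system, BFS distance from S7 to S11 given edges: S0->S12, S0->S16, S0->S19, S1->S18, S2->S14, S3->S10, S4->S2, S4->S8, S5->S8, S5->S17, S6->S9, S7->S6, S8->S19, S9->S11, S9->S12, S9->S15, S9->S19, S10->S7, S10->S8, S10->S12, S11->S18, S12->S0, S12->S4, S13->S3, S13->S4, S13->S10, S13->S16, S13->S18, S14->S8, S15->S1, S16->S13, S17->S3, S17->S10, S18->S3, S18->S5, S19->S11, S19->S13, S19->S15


BFS layer-by-layer from S7:
  dist 0: {S7}
  dist 1: {S6}
  dist 2: {S9}
  dist 3: {S11, S12, S15, S19}
  -> S11 reached at distance 3
Shortest path length = 3

3


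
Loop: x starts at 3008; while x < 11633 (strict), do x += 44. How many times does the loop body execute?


Step 1: x goes from 3008 toward 11633 by 44; the body runs while x<11633, so iterations = ceil((bound-start)/step)
Step 2: Distance=8625
Step 3: ceil(8625/44)=197

197


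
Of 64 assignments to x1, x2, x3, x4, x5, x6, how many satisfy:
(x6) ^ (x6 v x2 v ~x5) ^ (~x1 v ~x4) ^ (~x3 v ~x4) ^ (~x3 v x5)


CNF with 5 clauses over 6 vars (64 assignments).
An assignment satisfies CNF iff every clause has >=1 true literal.
Check each row (bits = x1,x2,x3,x4,x5,x6; clause T/F shown):
  row 0 [000000]: clauses=FTTTT -> 0
  row 1 [000001]: clauses=TTTTT -> 1
  row 2 [000010]: clauses=FFTTT -> 0
  row 3 [000011]: clauses=TTTTT -> 1
  row 4 [000100]: clauses=FTTTT -> 0
  (every remaining row is evaluated the same way; all 64 results are listed next)
Full result column, 8 rows per line (x1,x2,x3 fixed per line; x4,x5,x6 runs 000..111 left to right):
  rows 0-7 [x1,x2,x3=000]: 01010101  (ones: 4)
  rows 8-15 [x1,x2,x3=001]: 00010000  (ones: 1)
  rows 16-23 [x1,x2,x3=010]: 01010101  (ones: 4)
  rows 24-31 [x1,x2,x3=011]: 00010000  (ones: 1)
  rows 32-39 [x1,x2,x3=100]: 01010000  (ones: 2)
  rows 40-47 [x1,x2,x3=101]: 00010000  (ones: 1)
  rows 48-55 [x1,x2,x3=110]: 01010000  (ones: 2)
  rows 56-63 [x1,x2,x3=111]: 00010000  (ones: 1)
Satisfying assignments = 4+1+4+1+2+1+2+1 = 16

16


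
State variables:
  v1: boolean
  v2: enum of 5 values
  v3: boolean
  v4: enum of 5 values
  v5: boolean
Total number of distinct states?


State space = product of domain sizes of all variables.
Domain sizes:
  v1 (boolean): 2
  v2 (enum of 5 values): 5
  v3 (boolean): 2
  v4 (enum of 5 values): 5
  v5 (boolean): 2
Product = 2 * 5 * 2 * 5 * 2 = 200

200


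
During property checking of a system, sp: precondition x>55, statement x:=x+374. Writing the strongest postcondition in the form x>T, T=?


Formula: sp(P, x:=E) = exists old_x. (x = E[old_x/x]) AND P[old_x/x] (old_x is the value of x before the assignment; eliminate old_x by solving x = E[old_x/x] for old_x)
Step 1: Precondition P: x>55, i.e. old_x > 55
Step 2: Assignment gives x = old_x + 374, so old_x = x - 374
Step 3: Substitute into P: x - 374 > 55
Step 4: Simplify: x > 55+374 = 429

429


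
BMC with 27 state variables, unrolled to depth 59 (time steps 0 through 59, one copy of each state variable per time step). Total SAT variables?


BMC unrolls to depth k, creating one copy of each state var for steps 0..k.
Step count = 59 + 1 = 60 (steps 0 through 59)
Vars per step = 27
Total = 27 * 60 = 1620

1620


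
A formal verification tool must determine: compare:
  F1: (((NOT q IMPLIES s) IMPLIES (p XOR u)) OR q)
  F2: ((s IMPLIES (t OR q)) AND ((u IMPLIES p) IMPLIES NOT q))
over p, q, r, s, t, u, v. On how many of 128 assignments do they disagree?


F1 = (((NOT q IMPLIES s) IMPLIES (p XOR u)) OR q)
F2 = ((s IMPLIES (t OR q)) AND ((u IMPLIES p) IMPLIES NOT q))
Evaluate both on each of 128 rows (bits = p,q,r,s,t,u,v):
  row 0 [0000000]: F1=1 F2=1 -> 0
  row 1 [0000001]: F1=1 F2=1 -> 0
  row 2 [0000010]: F1=1 F2=1 -> 0
  row 3 [0000011]: F1=1 F2=1 -> 0
  row 4 [0000100]: F1=1 F2=1 -> 0
  (every remaining row is evaluated the same way; all 128 results are listed next)
Full result column, 8 rows per line (p,q,r,s fixed per line; t,u,v runs 000..111 left to right):
  rows 0-7 [p,q,r,s=0000]: 00000000  (ones: 0)
  rows 8-15 [p,q,r,s=0001]: 00111100  (ones: 4)
  rows 16-23 [p,q,r,s=0010]: 00000000  (ones: 0)
  rows 24-31 [p,q,r,s=0011]: 00111100  (ones: 4)
  rows 32-39 [p,q,r,s=0100]: 11001100  (ones: 4)
  rows 40-47 [p,q,r,s=0101]: 11001100  (ones: 4)
  rows 48-55 [p,q,r,s=0110]: 11001100  (ones: 4)
  rows 56-63 [p,q,r,s=0111]: 11001100  (ones: 4)
  rows 64-71 [p,q,r,s=1000]: 00000000  (ones: 0)
  rows 72-79 [p,q,r,s=1001]: 11000011  (ones: 4)
  rows 80-87 [p,q,r,s=1010]: 00000000  (ones: 0)
  rows 88-95 [p,q,r,s=1011]: 11000011  (ones: 4)
  rows 96-103 [p,q,r,s=1100]: 11111111  (ones: 8)
  rows 104-111 [p,q,r,s=1101]: 11111111  (ones: 8)
  rows 112-119 [p,q,r,s=1110]: 11111111  (ones: 8)
  rows 120-127 [p,q,r,s=1111]: 11111111  (ones: 8)
Disagreements = 0+4+0+4+4+4+4+4+0+4+0+4+8+8+8+8 = 64

64


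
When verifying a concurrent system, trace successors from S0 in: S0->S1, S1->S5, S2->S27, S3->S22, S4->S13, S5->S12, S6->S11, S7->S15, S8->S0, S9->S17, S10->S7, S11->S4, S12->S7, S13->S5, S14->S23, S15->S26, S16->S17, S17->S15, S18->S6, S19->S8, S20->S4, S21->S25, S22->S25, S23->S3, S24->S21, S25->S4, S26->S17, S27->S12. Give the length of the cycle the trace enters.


Trace from S0 until a state repeats:
  S0 -> S1 -> S5 -> S12 -> S7 -> S15 -> S26 -> S17 -> S15
S15 first seen at step 5, revisited at step 8.
Cycle length = 8 - 5 = 3

3


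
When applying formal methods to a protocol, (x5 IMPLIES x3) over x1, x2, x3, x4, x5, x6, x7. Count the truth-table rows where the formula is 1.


Formula: (x5 IMPLIES x3) over 7 vars (128 rows)
Evaluate each row (x1, x2, x3, x4, x5, x6, x7 as bits, MSB first):
  row 0 [0000000]: (0 IMPLIES 0) -> 1
  row 1 [0000001]: (0 IMPLIES 0) -> 1
  row 2 [0000010]: (0 IMPLIES 0) -> 1
  row 3 [0000011]: (0 IMPLIES 0) -> 1
  row 4 [0000100]: (1 IMPLIES 0) -> 0
  (every remaining row is evaluated the same way; all 128 results are listed next)
Full result column, 8 rows per line (x1,x2,x3,x4 fixed per line; x5,x6,x7 runs 000..111 left to right):
  rows 0-7 [x1,x2,x3,x4=0000]: 11110000  (ones: 4)
  rows 8-15 [x1,x2,x3,x4=0001]: 11110000  (ones: 4)
  rows 16-23 [x1,x2,x3,x4=0010]: 11111111  (ones: 8)
  rows 24-31 [x1,x2,x3,x4=0011]: 11111111  (ones: 8)
  rows 32-39 [x1,x2,x3,x4=0100]: 11110000  (ones: 4)
  rows 40-47 [x1,x2,x3,x4=0101]: 11110000  (ones: 4)
  rows 48-55 [x1,x2,x3,x4=0110]: 11111111  (ones: 8)
  rows 56-63 [x1,x2,x3,x4=0111]: 11111111  (ones: 8)
  rows 64-71 [x1,x2,x3,x4=1000]: 11110000  (ones: 4)
  rows 72-79 [x1,x2,x3,x4=1001]: 11110000  (ones: 4)
  rows 80-87 [x1,x2,x3,x4=1010]: 11111111  (ones: 8)
  rows 88-95 [x1,x2,x3,x4=1011]: 11111111  (ones: 8)
  rows 96-103 [x1,x2,x3,x4=1100]: 11110000  (ones: 4)
  rows 104-111 [x1,x2,x3,x4=1101]: 11110000  (ones: 4)
  rows 112-119 [x1,x2,x3,x4=1110]: 11111111  (ones: 8)
  rows 120-127 [x1,x2,x3,x4=1111]: 11111111  (ones: 8)
Count of 1-rows = 4+4+8+8+4+4+8+8+4+4+8+8+4+4+8+8 = 96

96


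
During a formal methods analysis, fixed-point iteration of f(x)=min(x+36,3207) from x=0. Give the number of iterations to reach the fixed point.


Step 1: x=0, cap=3207, increment=36
Step 2: x grows by 36 each step until capped at 3207; fixed point is x=3207
Step 3: iterations = ceil(3207/36) = 90

90


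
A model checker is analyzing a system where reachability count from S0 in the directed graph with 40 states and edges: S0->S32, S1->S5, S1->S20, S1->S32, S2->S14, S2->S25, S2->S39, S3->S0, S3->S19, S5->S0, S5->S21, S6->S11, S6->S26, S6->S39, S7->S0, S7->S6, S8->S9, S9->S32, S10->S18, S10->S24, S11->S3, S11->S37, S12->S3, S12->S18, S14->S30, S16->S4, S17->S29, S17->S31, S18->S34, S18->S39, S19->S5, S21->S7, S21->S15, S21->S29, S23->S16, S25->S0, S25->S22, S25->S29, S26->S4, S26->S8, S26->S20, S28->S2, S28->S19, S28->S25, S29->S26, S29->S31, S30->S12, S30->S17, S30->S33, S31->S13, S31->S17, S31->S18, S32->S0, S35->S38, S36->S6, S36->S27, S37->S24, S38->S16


BFS from S0:
  layer 0: {S0}
  layer 1: {S32}
Reachable set: {S0, S32}
Count = 2

2


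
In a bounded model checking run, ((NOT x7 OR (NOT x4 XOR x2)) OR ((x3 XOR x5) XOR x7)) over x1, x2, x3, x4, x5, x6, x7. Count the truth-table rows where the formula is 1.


Formula: ((NOT x7 OR (NOT x4 XOR x2)) OR ((x3 XOR x5) XOR x7)) over 7 vars (128 rows)
Evaluate each row (x1, x2, x3, x4, x5, x6, x7 as bits, MSB first):
  row 0 [0000000]: ((NOT 0 OR (NOT 0 XOR 0)) OR ((0 XOR 0) XOR 0)) -> 1
  row 1 [0000001]: ((NOT 1 OR (NOT 0 XOR 0)) OR ((0 XOR 0) XOR 1)) -> 1
  row 2 [0000010]: ((NOT 0 OR (NOT 0 XOR 0)) OR ((0 XOR 0) XOR 0)) -> 1
  row 3 [0000011]: ((NOT 1 OR (NOT 0 XOR 0)) OR ((0 XOR 0) XOR 1)) -> 1
  row 4 [0000100]: ((NOT 0 OR (NOT 0 XOR 0)) OR ((0 XOR 1) XOR 0)) -> 1
  (every remaining row is evaluated the same way; all 128 results are listed next)
Full result column, 8 rows per line (x1,x2,x3,x4 fixed per line; x5,x6,x7 runs 000..111 left to right):
  rows 0-7 [x1,x2,x3,x4=0000]: 11111111  (ones: 8)
  rows 8-15 [x1,x2,x3,x4=0001]: 11111010  (ones: 6)
  rows 16-23 [x1,x2,x3,x4=0010]: 11111111  (ones: 8)
  rows 24-31 [x1,x2,x3,x4=0011]: 10101111  (ones: 6)
  rows 32-39 [x1,x2,x3,x4=0100]: 11111010  (ones: 6)
  rows 40-47 [x1,x2,x3,x4=0101]: 11111111  (ones: 8)
  rows 48-55 [x1,x2,x3,x4=0110]: 10101111  (ones: 6)
  rows 56-63 [x1,x2,x3,x4=0111]: 11111111  (ones: 8)
  rows 64-71 [x1,x2,x3,x4=1000]: 11111111  (ones: 8)
  rows 72-79 [x1,x2,x3,x4=1001]: 11111010  (ones: 6)
  rows 80-87 [x1,x2,x3,x4=1010]: 11111111  (ones: 8)
  rows 88-95 [x1,x2,x3,x4=1011]: 10101111  (ones: 6)
  rows 96-103 [x1,x2,x3,x4=1100]: 11111010  (ones: 6)
  rows 104-111 [x1,x2,x3,x4=1101]: 11111111  (ones: 8)
  rows 112-119 [x1,x2,x3,x4=1110]: 10101111  (ones: 6)
  rows 120-127 [x1,x2,x3,x4=1111]: 11111111  (ones: 8)
Count of 1-rows = 8+6+8+6+6+8+6+8+8+6+8+6+6+8+6+8 = 112

112


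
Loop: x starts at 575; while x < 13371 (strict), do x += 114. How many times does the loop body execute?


Step 1: x goes from 575 toward 13371 by 114; the body runs while x<13371, so iterations = ceil((bound-start)/step)
Step 2: Distance=12796
Step 3: ceil(12796/114)=113

113
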